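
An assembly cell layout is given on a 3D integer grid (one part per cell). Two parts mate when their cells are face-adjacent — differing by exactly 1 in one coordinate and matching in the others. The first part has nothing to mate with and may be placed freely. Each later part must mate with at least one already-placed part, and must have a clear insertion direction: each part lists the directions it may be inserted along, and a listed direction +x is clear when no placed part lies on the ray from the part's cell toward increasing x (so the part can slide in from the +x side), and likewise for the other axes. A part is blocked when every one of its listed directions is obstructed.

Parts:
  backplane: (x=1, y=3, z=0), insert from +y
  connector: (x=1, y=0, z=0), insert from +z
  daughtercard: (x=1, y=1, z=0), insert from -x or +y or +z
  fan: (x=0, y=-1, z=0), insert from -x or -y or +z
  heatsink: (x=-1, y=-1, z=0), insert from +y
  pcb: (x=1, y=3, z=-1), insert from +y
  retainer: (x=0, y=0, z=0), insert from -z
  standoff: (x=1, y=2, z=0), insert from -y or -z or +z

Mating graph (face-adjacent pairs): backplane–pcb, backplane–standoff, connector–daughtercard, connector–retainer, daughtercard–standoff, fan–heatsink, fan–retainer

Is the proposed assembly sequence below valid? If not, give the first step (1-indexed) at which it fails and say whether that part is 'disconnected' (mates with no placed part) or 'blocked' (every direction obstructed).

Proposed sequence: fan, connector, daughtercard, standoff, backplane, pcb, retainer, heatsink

Invalid at step 2 (disconnected)

1. fan@(0, -1, 0) [-x clear] — {fan}
2. connector@(1, 0, 0) — no placed neighbour ⇒ disconnected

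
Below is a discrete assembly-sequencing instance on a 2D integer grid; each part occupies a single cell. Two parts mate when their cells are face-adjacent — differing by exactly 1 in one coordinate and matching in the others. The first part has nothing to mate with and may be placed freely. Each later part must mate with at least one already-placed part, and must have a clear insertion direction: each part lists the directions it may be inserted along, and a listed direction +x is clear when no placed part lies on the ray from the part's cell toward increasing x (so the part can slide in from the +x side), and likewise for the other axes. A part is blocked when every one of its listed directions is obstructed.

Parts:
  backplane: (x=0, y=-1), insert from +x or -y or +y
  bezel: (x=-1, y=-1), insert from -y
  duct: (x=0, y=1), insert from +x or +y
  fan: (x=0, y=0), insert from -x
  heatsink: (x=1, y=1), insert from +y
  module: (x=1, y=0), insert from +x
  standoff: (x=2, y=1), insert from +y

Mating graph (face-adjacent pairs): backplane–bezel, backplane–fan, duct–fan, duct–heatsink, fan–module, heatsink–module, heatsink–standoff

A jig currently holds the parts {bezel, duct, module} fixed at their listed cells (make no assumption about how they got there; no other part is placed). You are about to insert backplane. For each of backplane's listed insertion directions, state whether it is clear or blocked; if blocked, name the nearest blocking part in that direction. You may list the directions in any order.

+x: clear; +y: blocked by duct; -y: clear

+x: ray from backplane(0, -1) has no placed part ⇒ clear
-y: ray from backplane(0, -1) has no placed part ⇒ clear
+y: nearest on ray is duct@(0, 1) ⇒ blocked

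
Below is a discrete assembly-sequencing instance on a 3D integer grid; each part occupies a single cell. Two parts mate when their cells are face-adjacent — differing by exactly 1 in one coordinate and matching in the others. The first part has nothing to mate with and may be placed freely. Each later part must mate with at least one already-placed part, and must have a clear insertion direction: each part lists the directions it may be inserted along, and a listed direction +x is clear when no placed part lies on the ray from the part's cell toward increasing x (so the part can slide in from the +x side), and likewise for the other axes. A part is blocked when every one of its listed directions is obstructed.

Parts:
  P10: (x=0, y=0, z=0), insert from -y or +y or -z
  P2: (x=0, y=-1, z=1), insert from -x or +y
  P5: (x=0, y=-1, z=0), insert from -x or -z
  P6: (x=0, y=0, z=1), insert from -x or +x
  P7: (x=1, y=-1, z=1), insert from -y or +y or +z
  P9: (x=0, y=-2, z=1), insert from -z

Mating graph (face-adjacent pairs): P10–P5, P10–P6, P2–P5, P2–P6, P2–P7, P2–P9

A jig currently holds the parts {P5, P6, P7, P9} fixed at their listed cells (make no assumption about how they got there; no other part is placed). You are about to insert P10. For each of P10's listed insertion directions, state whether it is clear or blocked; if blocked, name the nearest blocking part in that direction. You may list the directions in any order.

-y: nearest on ray is P5@(0, -1, 0) ⇒ blocked
+y: ray from P10(0, 0, 0) has no placed part ⇒ clear
-z: ray from P10(0, 0, 0) has no placed part ⇒ clear

+y: clear; -y: blocked by P5; -z: clear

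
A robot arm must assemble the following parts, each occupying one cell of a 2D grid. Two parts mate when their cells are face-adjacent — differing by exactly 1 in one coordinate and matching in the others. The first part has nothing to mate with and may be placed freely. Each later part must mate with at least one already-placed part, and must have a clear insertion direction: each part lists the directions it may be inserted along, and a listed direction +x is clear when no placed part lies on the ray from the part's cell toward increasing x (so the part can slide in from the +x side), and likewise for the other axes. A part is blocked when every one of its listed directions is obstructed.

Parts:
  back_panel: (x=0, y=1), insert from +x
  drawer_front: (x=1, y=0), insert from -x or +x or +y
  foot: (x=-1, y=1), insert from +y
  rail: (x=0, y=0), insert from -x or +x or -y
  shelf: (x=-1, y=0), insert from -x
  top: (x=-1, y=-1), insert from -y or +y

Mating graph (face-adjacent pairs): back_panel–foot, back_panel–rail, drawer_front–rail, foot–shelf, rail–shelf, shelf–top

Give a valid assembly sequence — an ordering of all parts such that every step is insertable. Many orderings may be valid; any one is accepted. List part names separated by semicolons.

back_panel; foot; rail; drawer_front; shelf; top

1. back_panel@(0, 1) [+x clear] — {back_panel}
2. foot@(-1, 1) [+y clear] — {back_panel, foot}
3. rail@(0, 0) [-x clear] — {back_panel, foot, rail}
4. drawer_front@(1, 0) [+x clear] — {back_panel, drawer_front, foot, rail}
5. shelf@(-1, 0) [-x clear] — {back_panel, drawer_front, foot, rail, shelf}
6. top@(-1, -1) [-y clear] — {back_panel, drawer_front, foot, rail, shelf, top}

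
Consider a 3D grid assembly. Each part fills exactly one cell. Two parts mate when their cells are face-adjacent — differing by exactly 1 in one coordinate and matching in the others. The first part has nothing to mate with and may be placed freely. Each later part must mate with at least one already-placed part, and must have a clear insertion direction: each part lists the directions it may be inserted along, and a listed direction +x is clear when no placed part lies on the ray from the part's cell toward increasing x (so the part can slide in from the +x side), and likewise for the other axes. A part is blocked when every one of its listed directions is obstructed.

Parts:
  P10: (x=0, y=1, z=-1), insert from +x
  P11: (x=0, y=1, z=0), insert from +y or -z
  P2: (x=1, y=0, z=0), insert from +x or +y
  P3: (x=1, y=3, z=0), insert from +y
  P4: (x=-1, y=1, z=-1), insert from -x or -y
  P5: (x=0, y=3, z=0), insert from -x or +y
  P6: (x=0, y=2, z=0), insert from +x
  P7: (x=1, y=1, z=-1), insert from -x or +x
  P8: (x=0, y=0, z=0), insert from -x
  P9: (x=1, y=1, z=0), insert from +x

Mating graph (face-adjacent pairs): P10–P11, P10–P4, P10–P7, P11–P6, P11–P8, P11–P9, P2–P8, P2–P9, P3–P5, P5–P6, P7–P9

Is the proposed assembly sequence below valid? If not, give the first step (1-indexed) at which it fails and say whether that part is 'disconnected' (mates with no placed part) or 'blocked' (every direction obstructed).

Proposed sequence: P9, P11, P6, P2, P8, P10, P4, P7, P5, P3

Valid

1. P9@(1, 1, 0) [+x clear] — {P9}
2. P11@(0, 1, 0) [+y clear] — {P11, P9}
3. P6@(0, 2, 0) [+x clear] — {P11, P6, P9}
4. P2@(1, 0, 0) [+x clear] — {P11, P2, P6, P9}
5. P8@(0, 0, 0) [-x clear] — {P11, P2, P6, P8, P9}
6. P10@(0, 1, -1) [+x clear] — {P10, P11, P2, P6, P8, P9}
7. P4@(-1, 1, -1) [-x clear] — {P10, P11, P2, P4, P6, P8, P9}
8. P7@(1, 1, -1) [+x clear] — {P10, P11, P2, P4, P6, P7, P8, P9}
9. P5@(0, 3, 0) [-x clear] — {P10, P11, P2, P4, P5, P6, P7, P8, P9}
10. P3@(1, 3, 0) [+y clear] — {P10, P11, P2, P3, P4, P5, P6, P7, P8, P9}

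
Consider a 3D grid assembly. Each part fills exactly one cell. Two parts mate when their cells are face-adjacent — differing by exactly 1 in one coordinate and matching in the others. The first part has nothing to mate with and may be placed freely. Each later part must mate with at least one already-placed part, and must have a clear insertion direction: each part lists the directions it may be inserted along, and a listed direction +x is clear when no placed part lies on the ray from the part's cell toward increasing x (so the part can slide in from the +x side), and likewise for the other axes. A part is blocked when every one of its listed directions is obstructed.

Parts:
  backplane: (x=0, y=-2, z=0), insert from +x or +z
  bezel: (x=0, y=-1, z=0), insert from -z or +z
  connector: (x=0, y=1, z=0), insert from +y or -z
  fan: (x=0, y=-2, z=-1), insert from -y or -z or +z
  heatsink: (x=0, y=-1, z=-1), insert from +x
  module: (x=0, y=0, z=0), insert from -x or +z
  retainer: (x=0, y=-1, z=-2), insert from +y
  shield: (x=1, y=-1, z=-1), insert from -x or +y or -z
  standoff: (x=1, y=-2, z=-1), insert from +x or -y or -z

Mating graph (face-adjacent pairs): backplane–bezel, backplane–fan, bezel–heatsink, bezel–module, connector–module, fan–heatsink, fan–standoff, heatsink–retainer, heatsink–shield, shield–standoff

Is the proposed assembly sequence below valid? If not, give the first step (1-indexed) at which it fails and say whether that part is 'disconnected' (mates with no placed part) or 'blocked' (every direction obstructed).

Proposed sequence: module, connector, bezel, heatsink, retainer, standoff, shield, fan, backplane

1. module@(0, 0, 0) [-x clear] — {module}
2. connector@(0, 1, 0) [+y clear] — {connector, module}
3. bezel@(0, -1, 0) [-z clear] — {bezel, connector, module}
4. heatsink@(0, -1, -1) [+x clear] — {bezel, connector, heatsink, module}
5. retainer@(0, -1, -2) [+y clear] — {bezel, connector, heatsink, module, retainer}
6. standoff@(1, -2, -1) — no placed neighbour ⇒ disconnected

Invalid at step 6 (disconnected)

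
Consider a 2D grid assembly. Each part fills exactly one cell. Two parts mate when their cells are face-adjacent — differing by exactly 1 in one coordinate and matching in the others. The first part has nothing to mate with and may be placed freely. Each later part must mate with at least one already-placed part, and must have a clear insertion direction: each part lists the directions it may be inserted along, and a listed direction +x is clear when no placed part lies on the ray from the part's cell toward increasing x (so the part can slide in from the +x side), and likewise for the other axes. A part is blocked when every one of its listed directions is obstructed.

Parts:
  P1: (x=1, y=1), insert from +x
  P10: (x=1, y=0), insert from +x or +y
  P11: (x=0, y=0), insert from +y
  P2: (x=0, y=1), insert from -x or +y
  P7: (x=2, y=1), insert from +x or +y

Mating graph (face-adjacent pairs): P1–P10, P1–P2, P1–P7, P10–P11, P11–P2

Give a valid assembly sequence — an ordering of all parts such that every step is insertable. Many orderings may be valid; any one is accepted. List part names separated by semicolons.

1. P1@(1, 1) [+x clear] — {P1}
2. P10@(1, 0) [+x clear] — {P1, P10}
3. P11@(0, 0) [+y clear] — {P1, P10, P11}
4. P7@(2, 1) [+x clear] — {P1, P10, P11, P7}
5. P2@(0, 1) [-x clear] — {P1, P10, P11, P2, P7}

P1; P10; P11; P7; P2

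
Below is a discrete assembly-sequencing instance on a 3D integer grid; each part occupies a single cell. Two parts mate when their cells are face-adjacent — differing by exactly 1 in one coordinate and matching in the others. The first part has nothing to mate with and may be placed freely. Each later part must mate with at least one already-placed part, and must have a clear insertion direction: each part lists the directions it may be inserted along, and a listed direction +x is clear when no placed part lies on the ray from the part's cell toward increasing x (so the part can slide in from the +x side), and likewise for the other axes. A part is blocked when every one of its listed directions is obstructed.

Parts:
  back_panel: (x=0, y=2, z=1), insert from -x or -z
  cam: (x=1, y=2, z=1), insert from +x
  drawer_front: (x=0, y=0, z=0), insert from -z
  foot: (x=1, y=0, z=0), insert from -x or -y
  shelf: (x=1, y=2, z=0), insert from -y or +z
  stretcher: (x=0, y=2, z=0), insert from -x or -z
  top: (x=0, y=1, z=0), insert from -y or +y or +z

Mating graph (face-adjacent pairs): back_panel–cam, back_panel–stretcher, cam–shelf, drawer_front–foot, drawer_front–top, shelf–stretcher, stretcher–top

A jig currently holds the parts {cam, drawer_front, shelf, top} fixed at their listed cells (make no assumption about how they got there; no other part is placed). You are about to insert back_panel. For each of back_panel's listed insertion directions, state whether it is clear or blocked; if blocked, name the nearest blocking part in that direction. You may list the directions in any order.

-x: ray from back_panel(0, 2, 1) has no placed part ⇒ clear
-z: ray from back_panel(0, 2, 1) has no placed part ⇒ clear

-x: clear; -z: clear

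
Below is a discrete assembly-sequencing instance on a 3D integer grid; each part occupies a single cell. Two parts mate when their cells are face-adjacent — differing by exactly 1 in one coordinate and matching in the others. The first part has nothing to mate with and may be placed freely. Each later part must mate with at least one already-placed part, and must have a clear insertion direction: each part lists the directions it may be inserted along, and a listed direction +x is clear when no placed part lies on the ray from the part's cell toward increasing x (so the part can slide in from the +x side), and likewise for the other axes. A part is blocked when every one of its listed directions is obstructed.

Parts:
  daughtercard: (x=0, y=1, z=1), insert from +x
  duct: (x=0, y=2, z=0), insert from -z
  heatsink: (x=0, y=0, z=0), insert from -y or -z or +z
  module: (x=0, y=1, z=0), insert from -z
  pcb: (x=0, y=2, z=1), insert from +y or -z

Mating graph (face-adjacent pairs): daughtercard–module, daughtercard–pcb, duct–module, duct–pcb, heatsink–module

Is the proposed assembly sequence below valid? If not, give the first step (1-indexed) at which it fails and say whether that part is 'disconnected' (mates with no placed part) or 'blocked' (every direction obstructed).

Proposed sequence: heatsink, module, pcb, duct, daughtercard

Invalid at step 3 (disconnected)

1. heatsink@(0, 0, 0) [-y clear] — {heatsink}
2. module@(0, 1, 0) [-z clear] — {heatsink, module}
3. pcb@(0, 2, 1) — no placed neighbour ⇒ disconnected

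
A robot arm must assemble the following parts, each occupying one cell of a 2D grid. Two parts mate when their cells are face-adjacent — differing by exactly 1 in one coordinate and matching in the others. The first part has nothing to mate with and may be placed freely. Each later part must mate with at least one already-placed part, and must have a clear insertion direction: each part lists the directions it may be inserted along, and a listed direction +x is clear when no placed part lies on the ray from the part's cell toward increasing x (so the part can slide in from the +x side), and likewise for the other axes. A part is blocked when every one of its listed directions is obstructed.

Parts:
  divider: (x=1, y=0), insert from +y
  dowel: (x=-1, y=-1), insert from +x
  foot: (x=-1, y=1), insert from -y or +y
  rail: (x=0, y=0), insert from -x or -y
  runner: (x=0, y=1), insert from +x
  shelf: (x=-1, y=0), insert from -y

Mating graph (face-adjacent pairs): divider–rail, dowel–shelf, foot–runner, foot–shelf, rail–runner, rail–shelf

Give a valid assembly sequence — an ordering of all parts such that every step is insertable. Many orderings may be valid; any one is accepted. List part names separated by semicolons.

foot; shelf; rail; divider; runner; dowel

1. foot@(-1, 1) [-y clear] — {foot}
2. shelf@(-1, 0) [-y clear] — {foot, shelf}
3. rail@(0, 0) [-y clear] — {foot, rail, shelf}
4. divider@(1, 0) [+y clear] — {divider, foot, rail, shelf}
5. runner@(0, 1) [+x clear] — {divider, foot, rail, runner, shelf}
6. dowel@(-1, -1) [+x clear] — {divider, dowel, foot, rail, runner, shelf}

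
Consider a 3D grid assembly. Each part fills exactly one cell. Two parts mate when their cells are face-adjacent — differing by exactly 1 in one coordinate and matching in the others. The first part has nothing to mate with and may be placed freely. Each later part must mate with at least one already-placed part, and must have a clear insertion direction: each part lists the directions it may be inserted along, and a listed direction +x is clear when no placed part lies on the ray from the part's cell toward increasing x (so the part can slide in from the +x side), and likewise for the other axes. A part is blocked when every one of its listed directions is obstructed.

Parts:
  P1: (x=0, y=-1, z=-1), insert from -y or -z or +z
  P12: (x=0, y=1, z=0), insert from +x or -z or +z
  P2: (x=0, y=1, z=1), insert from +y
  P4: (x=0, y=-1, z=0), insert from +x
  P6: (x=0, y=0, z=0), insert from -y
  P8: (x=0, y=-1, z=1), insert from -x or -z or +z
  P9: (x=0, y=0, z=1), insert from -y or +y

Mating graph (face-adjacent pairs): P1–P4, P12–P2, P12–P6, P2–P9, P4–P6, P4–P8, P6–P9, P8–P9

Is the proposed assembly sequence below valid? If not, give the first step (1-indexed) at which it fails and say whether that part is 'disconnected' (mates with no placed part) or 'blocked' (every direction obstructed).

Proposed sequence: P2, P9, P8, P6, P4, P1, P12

Valid

1. P2@(0, 1, 1) [+y clear] — {P2}
2. P9@(0, 0, 1) [-y clear] — {P2, P9}
3. P8@(0, -1, 1) [-x clear] — {P2, P8, P9}
4. P6@(0, 0, 0) [-y clear] — {P2, P6, P8, P9}
5. P4@(0, -1, 0) [+x clear] — {P2, P4, P6, P8, P9}
6. P1@(0, -1, -1) [-y clear] — {P1, P2, P4, P6, P8, P9}
7. P12@(0, 1, 0) [+x clear] — {P1, P12, P2, P4, P6, P8, P9}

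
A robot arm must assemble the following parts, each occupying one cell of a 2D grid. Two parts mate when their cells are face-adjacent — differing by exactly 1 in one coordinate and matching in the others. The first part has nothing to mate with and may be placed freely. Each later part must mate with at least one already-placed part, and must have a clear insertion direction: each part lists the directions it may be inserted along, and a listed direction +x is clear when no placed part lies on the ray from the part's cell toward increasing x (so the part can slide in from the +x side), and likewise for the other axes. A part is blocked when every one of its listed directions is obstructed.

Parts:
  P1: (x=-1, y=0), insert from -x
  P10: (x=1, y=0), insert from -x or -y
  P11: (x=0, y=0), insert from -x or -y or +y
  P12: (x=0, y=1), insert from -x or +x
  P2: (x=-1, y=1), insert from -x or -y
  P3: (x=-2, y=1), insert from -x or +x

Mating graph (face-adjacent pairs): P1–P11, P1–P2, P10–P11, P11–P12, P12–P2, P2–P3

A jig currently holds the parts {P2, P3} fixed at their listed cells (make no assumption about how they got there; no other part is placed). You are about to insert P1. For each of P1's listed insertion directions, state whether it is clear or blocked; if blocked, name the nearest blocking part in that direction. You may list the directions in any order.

-x: ray from P1(-1, 0) has no placed part ⇒ clear

-x: clear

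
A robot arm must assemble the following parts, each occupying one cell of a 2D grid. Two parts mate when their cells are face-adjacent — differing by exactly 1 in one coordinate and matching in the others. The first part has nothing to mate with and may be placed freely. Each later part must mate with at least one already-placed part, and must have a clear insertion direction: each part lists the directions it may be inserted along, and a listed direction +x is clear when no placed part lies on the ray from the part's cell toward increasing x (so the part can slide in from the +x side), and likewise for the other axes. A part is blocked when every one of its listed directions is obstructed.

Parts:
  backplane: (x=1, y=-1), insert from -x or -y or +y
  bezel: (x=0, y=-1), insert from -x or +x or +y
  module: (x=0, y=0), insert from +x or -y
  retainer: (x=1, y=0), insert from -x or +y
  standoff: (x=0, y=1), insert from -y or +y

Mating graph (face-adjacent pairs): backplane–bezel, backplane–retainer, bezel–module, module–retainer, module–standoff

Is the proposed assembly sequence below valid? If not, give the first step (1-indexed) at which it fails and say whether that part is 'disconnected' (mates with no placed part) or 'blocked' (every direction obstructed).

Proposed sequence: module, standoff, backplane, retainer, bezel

1. module@(0, 0) [+x clear] — {module}
2. standoff@(0, 1) [+y clear] — {module, standoff}
3. backplane@(1, -1) — no placed neighbour ⇒ disconnected

Invalid at step 3 (disconnected)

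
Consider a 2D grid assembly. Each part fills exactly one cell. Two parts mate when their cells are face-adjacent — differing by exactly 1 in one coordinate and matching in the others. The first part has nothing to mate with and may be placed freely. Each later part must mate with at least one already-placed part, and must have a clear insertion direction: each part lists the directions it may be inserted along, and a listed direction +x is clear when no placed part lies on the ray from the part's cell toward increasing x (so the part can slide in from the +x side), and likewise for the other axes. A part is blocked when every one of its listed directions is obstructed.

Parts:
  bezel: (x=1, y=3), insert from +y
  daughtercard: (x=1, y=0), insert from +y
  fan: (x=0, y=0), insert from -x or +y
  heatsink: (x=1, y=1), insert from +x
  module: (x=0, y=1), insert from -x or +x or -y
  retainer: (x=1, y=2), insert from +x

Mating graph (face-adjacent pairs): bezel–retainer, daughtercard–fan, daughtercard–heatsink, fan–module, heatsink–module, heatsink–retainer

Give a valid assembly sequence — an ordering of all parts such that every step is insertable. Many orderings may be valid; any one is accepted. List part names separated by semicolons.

daughtercard; heatsink; retainer; module; fan; bezel

1. daughtercard@(1, 0) [+y clear] — {daughtercard}
2. heatsink@(1, 1) [+x clear] — {daughtercard, heatsink}
3. retainer@(1, 2) [+x clear] — {daughtercard, heatsink, retainer}
4. module@(0, 1) [-x clear] — {daughtercard, heatsink, module, retainer}
5. fan@(0, 0) [-x clear] — {daughtercard, fan, heatsink, module, retainer}
6. bezel@(1, 3) [+y clear] — {bezel, daughtercard, fan, heatsink, module, retainer}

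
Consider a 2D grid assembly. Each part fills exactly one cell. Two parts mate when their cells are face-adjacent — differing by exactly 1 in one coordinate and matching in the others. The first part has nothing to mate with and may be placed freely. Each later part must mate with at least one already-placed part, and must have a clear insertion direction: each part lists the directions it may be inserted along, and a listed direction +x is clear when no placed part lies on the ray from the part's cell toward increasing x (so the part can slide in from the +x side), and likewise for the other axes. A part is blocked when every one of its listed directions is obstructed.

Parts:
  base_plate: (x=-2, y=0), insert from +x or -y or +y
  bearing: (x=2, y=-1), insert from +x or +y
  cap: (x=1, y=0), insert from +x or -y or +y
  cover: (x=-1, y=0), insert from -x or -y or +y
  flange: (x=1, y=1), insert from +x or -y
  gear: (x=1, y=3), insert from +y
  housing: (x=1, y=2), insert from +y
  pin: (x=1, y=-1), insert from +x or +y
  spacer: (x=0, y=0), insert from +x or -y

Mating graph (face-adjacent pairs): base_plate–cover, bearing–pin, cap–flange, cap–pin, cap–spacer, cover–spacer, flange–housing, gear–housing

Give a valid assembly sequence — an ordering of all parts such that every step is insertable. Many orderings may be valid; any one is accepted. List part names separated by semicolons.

1. spacer@(0, 0) [+x clear] — {spacer}
2. cap@(1, 0) [+x clear] — {cap, spacer}
3. pin@(1, -1) [+x clear] — {cap, pin, spacer}
4. cover@(-1, 0) [-x clear] — {cap, cover, pin, spacer}
5. bearing@(2, -1) [+x clear] — {bearing, cap, cover, pin, spacer}
6. flange@(1, 1) [+x clear] — {bearing, cap, cover, flange, pin, spacer}
7. housing@(1, 2) [+y clear] — {bearing, cap, cover, flange, housing, pin, spacer}
8. gear@(1, 3) [+y clear] — {bearing, cap, cover, flange, gear, housing, pin, spacer}
9. base_plate@(-2, 0) [-y clear] — {base_plate, bearing, cap, cover, flange, gear, housing, pin, spacer}

spacer; cap; pin; cover; bearing; flange; housing; gear; base_plate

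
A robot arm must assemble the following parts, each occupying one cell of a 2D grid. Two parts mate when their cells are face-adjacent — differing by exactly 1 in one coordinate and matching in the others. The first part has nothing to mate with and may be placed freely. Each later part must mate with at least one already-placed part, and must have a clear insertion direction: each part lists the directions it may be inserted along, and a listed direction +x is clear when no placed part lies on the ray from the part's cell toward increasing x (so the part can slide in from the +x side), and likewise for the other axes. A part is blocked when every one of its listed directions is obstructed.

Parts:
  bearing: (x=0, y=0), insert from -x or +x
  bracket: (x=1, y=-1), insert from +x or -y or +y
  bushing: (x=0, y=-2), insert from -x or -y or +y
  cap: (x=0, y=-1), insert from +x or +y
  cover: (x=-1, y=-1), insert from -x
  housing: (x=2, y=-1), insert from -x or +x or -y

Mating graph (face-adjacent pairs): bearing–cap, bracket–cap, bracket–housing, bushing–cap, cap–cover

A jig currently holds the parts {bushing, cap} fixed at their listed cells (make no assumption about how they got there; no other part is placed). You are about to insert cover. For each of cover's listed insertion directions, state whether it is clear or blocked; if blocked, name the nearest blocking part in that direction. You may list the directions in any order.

-x: ray from cover(-1, -1) has no placed part ⇒ clear

-x: clear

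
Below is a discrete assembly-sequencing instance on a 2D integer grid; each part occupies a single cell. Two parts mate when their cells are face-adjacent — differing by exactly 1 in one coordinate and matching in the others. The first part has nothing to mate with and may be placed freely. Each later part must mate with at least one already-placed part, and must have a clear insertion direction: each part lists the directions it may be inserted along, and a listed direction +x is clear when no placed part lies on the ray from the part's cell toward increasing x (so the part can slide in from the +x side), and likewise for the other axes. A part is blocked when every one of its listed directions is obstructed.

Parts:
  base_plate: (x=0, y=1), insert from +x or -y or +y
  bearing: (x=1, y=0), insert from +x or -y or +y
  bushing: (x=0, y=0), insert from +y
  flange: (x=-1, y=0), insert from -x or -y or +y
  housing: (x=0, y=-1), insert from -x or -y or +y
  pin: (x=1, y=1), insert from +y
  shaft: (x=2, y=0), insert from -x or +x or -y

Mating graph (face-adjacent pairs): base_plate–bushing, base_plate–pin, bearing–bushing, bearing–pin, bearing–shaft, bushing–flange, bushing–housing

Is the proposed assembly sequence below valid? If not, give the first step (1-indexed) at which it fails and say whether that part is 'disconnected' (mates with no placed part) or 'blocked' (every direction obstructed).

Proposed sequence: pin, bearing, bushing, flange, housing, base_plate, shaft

1. pin@(1, 1) [+y clear] — {pin}
2. bearing@(1, 0) [+x clear] — {bearing, pin}
3. bushing@(0, 0) [+y clear] — {bearing, bushing, pin}
4. flange@(-1, 0) [-x clear] — {bearing, bushing, flange, pin}
5. housing@(0, -1) [-x clear] — {bearing, bushing, flange, housing, pin}
6. base_plate@(0, 1) [+y clear] — {base_plate, bearing, bushing, flange, housing, pin}
7. shaft@(2, 0) [+x clear] — {base_plate, bearing, bushing, flange, housing, pin, shaft}

Valid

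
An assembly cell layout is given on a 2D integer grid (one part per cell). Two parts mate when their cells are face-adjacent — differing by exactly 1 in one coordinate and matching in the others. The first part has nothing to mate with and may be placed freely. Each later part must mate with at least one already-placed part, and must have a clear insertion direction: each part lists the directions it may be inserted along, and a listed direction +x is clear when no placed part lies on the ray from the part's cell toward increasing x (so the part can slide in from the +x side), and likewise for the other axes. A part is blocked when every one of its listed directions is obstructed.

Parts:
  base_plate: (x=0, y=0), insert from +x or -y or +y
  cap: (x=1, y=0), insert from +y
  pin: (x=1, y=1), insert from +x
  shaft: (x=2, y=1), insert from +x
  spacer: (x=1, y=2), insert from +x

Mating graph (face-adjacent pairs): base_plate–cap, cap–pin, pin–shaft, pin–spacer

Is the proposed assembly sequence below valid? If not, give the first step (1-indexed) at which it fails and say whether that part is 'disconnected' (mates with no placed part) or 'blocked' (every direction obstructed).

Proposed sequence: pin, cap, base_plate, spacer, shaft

1. pin@(1, 1) [+x clear] — {pin}
2. cap@(1, 0) — +y all obstructed ⇒ blocked

Invalid at step 2 (blocked)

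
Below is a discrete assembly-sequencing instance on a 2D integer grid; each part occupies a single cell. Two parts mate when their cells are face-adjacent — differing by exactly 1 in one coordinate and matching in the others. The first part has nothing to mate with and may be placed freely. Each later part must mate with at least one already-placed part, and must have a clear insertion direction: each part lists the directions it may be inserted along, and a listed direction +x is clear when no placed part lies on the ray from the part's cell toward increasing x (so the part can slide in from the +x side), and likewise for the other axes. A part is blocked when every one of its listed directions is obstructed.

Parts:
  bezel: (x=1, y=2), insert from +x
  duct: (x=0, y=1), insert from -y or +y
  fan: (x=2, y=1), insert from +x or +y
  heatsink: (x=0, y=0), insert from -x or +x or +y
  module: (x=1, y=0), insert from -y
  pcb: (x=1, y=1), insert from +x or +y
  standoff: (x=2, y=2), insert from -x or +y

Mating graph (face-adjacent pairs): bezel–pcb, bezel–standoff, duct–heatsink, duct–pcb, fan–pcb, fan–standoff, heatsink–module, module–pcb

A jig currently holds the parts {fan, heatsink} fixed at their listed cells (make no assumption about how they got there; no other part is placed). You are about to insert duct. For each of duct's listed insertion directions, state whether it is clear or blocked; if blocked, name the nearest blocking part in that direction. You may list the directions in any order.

-y: nearest on ray is heatsink@(0, 0) ⇒ blocked
+y: ray from duct(0, 1) has no placed part ⇒ clear

+y: clear; -y: blocked by heatsink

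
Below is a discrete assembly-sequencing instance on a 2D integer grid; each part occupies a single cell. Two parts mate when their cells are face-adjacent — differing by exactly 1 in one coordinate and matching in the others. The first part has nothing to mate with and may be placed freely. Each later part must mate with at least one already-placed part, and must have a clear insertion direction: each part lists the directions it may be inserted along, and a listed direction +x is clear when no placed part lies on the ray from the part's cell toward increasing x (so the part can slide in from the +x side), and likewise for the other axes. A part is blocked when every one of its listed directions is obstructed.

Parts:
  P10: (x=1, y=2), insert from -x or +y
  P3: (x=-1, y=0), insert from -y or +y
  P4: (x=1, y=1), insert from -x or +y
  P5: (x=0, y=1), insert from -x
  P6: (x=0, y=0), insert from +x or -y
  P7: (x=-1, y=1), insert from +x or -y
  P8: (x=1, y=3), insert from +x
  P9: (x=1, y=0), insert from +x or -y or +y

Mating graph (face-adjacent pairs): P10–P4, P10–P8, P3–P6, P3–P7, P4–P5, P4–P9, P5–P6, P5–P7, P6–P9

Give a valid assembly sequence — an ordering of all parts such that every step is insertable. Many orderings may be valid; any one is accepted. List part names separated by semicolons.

1. P6@(0, 0) [+x clear] — {P6}
2. P5@(0, 1) [-x clear] — {P5, P6}
3. P7@(-1, 1) [-y clear] — {P5, P6, P7}
4. P3@(-1, 0) [-y clear] — {P3, P5, P6, P7}
5. P4@(1, 1) [+y clear] — {P3, P4, P5, P6, P7}
6. P10@(1, 2) [-x clear] — {P10, P3, P4, P5, P6, P7}
7. P8@(1, 3) [+x clear] — {P10, P3, P4, P5, P6, P7, P8}
8. P9@(1, 0) [+x clear] — {P10, P3, P4, P5, P6, P7, P8, P9}

P6; P5; P7; P3; P4; P10; P8; P9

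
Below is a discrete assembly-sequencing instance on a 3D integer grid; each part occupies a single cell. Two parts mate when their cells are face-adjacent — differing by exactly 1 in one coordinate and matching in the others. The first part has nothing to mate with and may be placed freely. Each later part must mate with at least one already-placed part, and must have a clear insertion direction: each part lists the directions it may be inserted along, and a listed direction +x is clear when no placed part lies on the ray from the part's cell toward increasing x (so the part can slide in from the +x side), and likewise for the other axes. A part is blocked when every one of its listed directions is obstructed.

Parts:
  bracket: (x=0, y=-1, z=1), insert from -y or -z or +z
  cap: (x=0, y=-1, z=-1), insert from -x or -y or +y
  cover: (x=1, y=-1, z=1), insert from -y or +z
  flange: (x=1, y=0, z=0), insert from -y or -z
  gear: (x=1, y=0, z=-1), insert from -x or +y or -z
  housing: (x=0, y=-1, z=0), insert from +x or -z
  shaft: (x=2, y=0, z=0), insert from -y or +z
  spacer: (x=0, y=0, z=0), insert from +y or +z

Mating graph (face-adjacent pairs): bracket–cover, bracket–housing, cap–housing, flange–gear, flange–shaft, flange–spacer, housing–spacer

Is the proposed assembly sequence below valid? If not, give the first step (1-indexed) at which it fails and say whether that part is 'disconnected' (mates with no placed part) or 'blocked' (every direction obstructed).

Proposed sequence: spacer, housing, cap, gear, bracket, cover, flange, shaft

1. spacer@(0, 0, 0) [+y clear] — {spacer}
2. housing@(0, -1, 0) [+x clear] — {housing, spacer}
3. cap@(0, -1, -1) [-x clear] — {cap, housing, spacer}
4. gear@(1, 0, -1) — no placed neighbour ⇒ disconnected

Invalid at step 4 (disconnected)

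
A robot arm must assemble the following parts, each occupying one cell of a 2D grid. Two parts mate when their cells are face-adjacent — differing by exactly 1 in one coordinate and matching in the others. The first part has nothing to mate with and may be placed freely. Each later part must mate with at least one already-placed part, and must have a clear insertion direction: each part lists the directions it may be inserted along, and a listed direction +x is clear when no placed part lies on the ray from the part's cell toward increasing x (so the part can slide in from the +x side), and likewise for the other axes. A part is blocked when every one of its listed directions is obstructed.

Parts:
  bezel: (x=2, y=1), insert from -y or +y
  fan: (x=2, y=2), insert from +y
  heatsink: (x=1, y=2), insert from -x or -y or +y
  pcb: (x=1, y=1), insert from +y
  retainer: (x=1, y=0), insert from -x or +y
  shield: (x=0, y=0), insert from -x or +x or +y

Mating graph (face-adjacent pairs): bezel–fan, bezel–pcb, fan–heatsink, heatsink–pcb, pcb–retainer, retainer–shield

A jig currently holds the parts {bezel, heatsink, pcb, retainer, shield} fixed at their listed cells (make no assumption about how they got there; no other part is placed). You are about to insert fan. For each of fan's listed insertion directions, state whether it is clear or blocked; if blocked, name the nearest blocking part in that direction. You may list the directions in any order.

+y: ray from fan(2, 2) has no placed part ⇒ clear

+y: clear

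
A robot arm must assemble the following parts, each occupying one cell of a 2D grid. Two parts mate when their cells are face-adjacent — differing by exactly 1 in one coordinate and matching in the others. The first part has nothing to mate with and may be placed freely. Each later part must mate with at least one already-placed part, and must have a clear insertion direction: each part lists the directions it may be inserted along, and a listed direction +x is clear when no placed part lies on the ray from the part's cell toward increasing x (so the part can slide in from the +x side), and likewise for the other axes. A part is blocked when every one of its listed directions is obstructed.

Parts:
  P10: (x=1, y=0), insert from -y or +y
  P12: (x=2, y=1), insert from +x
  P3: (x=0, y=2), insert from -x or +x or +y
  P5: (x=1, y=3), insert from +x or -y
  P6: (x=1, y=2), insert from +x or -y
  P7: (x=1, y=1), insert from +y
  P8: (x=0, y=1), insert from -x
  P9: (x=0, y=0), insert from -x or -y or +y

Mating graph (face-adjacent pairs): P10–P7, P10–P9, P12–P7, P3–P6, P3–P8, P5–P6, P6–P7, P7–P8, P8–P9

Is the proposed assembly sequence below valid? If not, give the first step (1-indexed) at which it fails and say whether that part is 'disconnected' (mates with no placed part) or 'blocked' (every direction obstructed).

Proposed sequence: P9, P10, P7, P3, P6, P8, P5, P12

1. P9@(0, 0) [-x clear] — {P9}
2. P10@(1, 0) [-y clear] — {P10, P9}
3. P7@(1, 1) [+y clear] — {P10, P7, P9}
4. P3@(0, 2) — no placed neighbour ⇒ disconnected

Invalid at step 4 (disconnected)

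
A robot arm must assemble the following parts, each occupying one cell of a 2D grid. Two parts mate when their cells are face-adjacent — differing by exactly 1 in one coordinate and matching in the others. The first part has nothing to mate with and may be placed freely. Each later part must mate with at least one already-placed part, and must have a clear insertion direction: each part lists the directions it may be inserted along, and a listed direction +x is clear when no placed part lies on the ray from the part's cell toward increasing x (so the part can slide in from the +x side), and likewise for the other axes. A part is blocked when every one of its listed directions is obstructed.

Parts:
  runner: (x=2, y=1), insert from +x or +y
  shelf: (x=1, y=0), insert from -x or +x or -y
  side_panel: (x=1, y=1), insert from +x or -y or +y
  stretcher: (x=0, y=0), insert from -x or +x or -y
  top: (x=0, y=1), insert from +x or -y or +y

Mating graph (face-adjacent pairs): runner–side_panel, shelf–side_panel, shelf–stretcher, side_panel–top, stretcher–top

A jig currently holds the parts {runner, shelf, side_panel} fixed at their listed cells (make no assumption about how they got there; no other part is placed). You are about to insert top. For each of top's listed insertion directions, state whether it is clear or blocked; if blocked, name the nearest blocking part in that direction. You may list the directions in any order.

+x: nearest on ray is side_panel@(1, 1) ⇒ blocked
-y: ray from top(0, 1) has no placed part ⇒ clear
+y: ray from top(0, 1) has no placed part ⇒ clear

+x: blocked by side_panel; +y: clear; -y: clear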